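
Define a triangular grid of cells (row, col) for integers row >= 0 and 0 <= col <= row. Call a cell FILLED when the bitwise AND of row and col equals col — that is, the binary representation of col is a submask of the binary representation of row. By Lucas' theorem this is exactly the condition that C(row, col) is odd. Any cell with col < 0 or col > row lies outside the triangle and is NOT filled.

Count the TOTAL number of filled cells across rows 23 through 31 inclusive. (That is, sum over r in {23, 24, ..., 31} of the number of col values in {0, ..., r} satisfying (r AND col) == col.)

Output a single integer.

Answer: 124

Derivation:
r23=10111 pc4: +16 =16
r24=11000 pc2: +4 =20
r25=11001 pc3: +8 =28
r26=11010 pc3: +8 =36
r27=11011 pc4: +16 =52
r28=11100 pc3: +8 =60
r29=11101 pc4: +16 =76
r30=11110 pc4: +16 =92
r31=11111 pc5: +32 =124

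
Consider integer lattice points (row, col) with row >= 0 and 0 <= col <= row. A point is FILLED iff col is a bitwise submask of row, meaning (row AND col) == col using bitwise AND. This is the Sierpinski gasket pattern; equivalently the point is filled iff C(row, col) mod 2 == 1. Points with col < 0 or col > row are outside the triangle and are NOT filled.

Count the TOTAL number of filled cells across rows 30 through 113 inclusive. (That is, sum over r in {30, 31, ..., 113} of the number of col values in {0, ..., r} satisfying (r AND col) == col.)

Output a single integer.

r30=11110 pc4: +16 =16
r31=11111 pc5: +32 =48
r32=100000 pc1: +2 =50
r33=100001 pc2: +4 =54
r34=100010 pc2: +4 =58
r35=100011 pc3: +8 =66
r36=100100 pc2: +4 =70
r37=100101 pc3: +8 =78
r38=100110 pc3: +8 =86
r39=100111 pc4: +16 =102
r40=101000 pc2: +4 =106
r41=101001 pc3: +8 =114
r42=101010 pc3: +8 =122
r43=101011 pc4: +16 =138
r44=101100 pc3: +8 =146
r45=101101 pc4: +16 =162
r46=101110 pc4: +16 =178
r47=101111 pc5: +32 =210
r48=110000 pc2: +4 =214
r49=110001 pc3: +8 =222
r50=110010 pc3: +8 =230
r51=110011 pc4: +16 =246
r52=110100 pc3: +8 =254
r53=110101 pc4: +16 =270
r54=110110 pc4: +16 =286
r55=110111 pc5: +32 =318
r56=111000 pc3: +8 =326
r57=111001 pc4: +16 =342
r58=111010 pc4: +16 =358
r59=111011 pc5: +32 =390
r60=111100 pc4: +16 =406
r61=111101 pc5: +32 =438
r62=111110 pc5: +32 =470
r63=111111 pc6: +64 =534
r64=1000000 pc1: +2 =536
r65=1000001 pc2: +4 =540
r66=1000010 pc2: +4 =544
r67=1000011 pc3: +8 =552
r68=1000100 pc2: +4 =556
r69=1000101 pc3: +8 =564
r70=1000110 pc3: +8 =572
r71=1000111 pc4: +16 =588
r72=1001000 pc2: +4 =592
r73=1001001 pc3: +8 =600
r74=1001010 pc3: +8 =608
r75=1001011 pc4: +16 =624
r76=1001100 pc3: +8 =632
r77=1001101 pc4: +16 =648
r78=1001110 pc4: +16 =664
r79=1001111 pc5: +32 =696
r80=1010000 pc2: +4 =700
r81=1010001 pc3: +8 =708
r82=1010010 pc3: +8 =716
r83=1010011 pc4: +16 =732
r84=1010100 pc3: +8 =740
r85=1010101 pc4: +16 =756
r86=1010110 pc4: +16 =772
r87=1010111 pc5: +32 =804
r88=1011000 pc3: +8 =812
r89=1011001 pc4: +16 =828
r90=1011010 pc4: +16 =844
r91=1011011 pc5: +32 =876
r92=1011100 pc4: +16 =892
r93=1011101 pc5: +32 =924
r94=1011110 pc5: +32 =956
r95=1011111 pc6: +64 =1020
r96=1100000 pc2: +4 =1024
r97=1100001 pc3: +8 =1032
r98=1100010 pc3: +8 =1040
r99=1100011 pc4: +16 =1056
r100=1100100 pc3: +8 =1064
r101=1100101 pc4: +16 =1080
r102=1100110 pc4: +16 =1096
r103=1100111 pc5: +32 =1128
r104=1101000 pc3: +8 =1136
r105=1101001 pc4: +16 =1152
r106=1101010 pc4: +16 =1168
r107=1101011 pc5: +32 =1200
r108=1101100 pc4: +16 =1216
r109=1101101 pc5: +32 =1248
r110=1101110 pc5: +32 =1280
r111=1101111 pc6: +64 =1344
r112=1110000 pc3: +8 =1352
r113=1110001 pc4: +16 =1368

Answer: 1368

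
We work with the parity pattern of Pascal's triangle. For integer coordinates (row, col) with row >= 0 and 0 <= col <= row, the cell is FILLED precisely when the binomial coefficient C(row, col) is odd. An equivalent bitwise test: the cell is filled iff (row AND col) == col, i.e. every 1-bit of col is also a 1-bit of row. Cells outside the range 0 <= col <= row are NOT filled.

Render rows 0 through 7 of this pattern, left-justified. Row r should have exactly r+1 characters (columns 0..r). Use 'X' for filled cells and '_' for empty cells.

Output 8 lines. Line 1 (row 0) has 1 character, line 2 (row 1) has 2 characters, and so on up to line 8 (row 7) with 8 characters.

Answer: X
XX
X_X
XXXX
X___X
XX__XX
X_X_X_X
XXXXXXXX

Derivation:
r0=0: X
r1=1: XX
r2=10: X_X
r3=11: XXXX
r4=100: X___X
r5=101: XX__XX
r6=110: X_X_X_X
r7=111: XXXXXXXX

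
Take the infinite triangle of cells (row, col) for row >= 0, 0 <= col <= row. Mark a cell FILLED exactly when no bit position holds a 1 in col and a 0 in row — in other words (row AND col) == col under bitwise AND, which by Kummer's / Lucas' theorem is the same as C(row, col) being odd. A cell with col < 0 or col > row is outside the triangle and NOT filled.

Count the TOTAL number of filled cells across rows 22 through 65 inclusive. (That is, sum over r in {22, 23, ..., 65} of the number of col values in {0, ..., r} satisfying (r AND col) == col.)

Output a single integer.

Answer: 624

Derivation:
r22=10110 pc3: +8 =8
r23=10111 pc4: +16 =24
r24=11000 pc2: +4 =28
r25=11001 pc3: +8 =36
r26=11010 pc3: +8 =44
r27=11011 pc4: +16 =60
r28=11100 pc3: +8 =68
r29=11101 pc4: +16 =84
r30=11110 pc4: +16 =100
r31=11111 pc5: +32 =132
r32=100000 pc1: +2 =134
r33=100001 pc2: +4 =138
r34=100010 pc2: +4 =142
r35=100011 pc3: +8 =150
r36=100100 pc2: +4 =154
r37=100101 pc3: +8 =162
r38=100110 pc3: +8 =170
r39=100111 pc4: +16 =186
r40=101000 pc2: +4 =190
r41=101001 pc3: +8 =198
r42=101010 pc3: +8 =206
r43=101011 pc4: +16 =222
r44=101100 pc3: +8 =230
r45=101101 pc4: +16 =246
r46=101110 pc4: +16 =262
r47=101111 pc5: +32 =294
r48=110000 pc2: +4 =298
r49=110001 pc3: +8 =306
r50=110010 pc3: +8 =314
r51=110011 pc4: +16 =330
r52=110100 pc3: +8 =338
r53=110101 pc4: +16 =354
r54=110110 pc4: +16 =370
r55=110111 pc5: +32 =402
r56=111000 pc3: +8 =410
r57=111001 pc4: +16 =426
r58=111010 pc4: +16 =442
r59=111011 pc5: +32 =474
r60=111100 pc4: +16 =490
r61=111101 pc5: +32 =522
r62=111110 pc5: +32 =554
r63=111111 pc6: +64 =618
r64=1000000 pc1: +2 =620
r65=1000001 pc2: +4 =624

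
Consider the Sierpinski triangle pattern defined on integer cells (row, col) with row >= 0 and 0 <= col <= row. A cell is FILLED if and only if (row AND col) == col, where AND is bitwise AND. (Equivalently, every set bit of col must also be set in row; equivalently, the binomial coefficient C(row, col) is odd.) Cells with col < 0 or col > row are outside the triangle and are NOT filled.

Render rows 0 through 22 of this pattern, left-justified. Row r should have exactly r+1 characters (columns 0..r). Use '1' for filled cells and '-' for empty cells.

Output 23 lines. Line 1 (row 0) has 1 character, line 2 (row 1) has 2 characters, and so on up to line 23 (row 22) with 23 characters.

r0=0: 1
r1=1: 11
r2=10: 1-1
r3=11: 1111
r4=100: 1---1
r5=101: 11--11
r6=110: 1-1-1-1
r7=111: 11111111
r8=1000: 1-------1
r9=1001: 11------11
r10=1010: 1-1-----1-1
r11=1011: 1111----1111
r12=1100: 1---1---1---1
r13=1101: 11--11--11--11
r14=1110: 1-1-1-1-1-1-1-1
r15=1111: 1111111111111111
r16=10000: 1---------------1
r17=10001: 11--------------11
r18=10010: 1-1-------------1-1
r19=10011: 1111------------1111
r20=10100: 1---1-----------1---1
r21=10101: 11--11----------11--11
r22=10110: 1-1-1-1---------1-1-1-1

Answer: 1
11
1-1
1111
1---1
11--11
1-1-1-1
11111111
1-------1
11------11
1-1-----1-1
1111----1111
1---1---1---1
11--11--11--11
1-1-1-1-1-1-1-1
1111111111111111
1---------------1
11--------------11
1-1-------------1-1
1111------------1111
1---1-----------1---1
11--11----------11--11
1-1-1-1---------1-1-1-1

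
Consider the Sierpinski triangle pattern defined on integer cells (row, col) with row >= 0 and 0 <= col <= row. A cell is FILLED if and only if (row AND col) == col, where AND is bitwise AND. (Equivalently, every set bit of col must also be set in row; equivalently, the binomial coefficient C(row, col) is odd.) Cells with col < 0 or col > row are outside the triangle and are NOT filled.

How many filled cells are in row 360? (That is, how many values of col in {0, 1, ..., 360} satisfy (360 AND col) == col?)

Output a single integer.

Answer: 16

Derivation:
360 in binary = 101101000
popcount(360) = number of 1-bits in 101101000 = 4
A col c satisfies (360 AND c) == c iff every set bit of c is also set in 360; each of the 4 set bits of 360 can independently be on or off in c.
count = 2^4 = 16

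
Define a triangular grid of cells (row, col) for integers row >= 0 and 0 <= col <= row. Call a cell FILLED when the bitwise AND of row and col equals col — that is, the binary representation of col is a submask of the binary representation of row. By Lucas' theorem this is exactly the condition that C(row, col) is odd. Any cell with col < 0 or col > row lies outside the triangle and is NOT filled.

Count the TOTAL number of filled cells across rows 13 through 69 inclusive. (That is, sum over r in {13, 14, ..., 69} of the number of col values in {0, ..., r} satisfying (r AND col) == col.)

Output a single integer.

Answer: 710

Derivation:
r13=1101 pc3: +8 =8
r14=1110 pc3: +8 =16
r15=1111 pc4: +16 =32
r16=10000 pc1: +2 =34
r17=10001 pc2: +4 =38
r18=10010 pc2: +4 =42
r19=10011 pc3: +8 =50
r20=10100 pc2: +4 =54
r21=10101 pc3: +8 =62
r22=10110 pc3: +8 =70
r23=10111 pc4: +16 =86
r24=11000 pc2: +4 =90
r25=11001 pc3: +8 =98
r26=11010 pc3: +8 =106
r27=11011 pc4: +16 =122
r28=11100 pc3: +8 =130
r29=11101 pc4: +16 =146
r30=11110 pc4: +16 =162
r31=11111 pc5: +32 =194
r32=100000 pc1: +2 =196
r33=100001 pc2: +4 =200
r34=100010 pc2: +4 =204
r35=100011 pc3: +8 =212
r36=100100 pc2: +4 =216
r37=100101 pc3: +8 =224
r38=100110 pc3: +8 =232
r39=100111 pc4: +16 =248
r40=101000 pc2: +4 =252
r41=101001 pc3: +8 =260
r42=101010 pc3: +8 =268
r43=101011 pc4: +16 =284
r44=101100 pc3: +8 =292
r45=101101 pc4: +16 =308
r46=101110 pc4: +16 =324
r47=101111 pc5: +32 =356
r48=110000 pc2: +4 =360
r49=110001 pc3: +8 =368
r50=110010 pc3: +8 =376
r51=110011 pc4: +16 =392
r52=110100 pc3: +8 =400
r53=110101 pc4: +16 =416
r54=110110 pc4: +16 =432
r55=110111 pc5: +32 =464
r56=111000 pc3: +8 =472
r57=111001 pc4: +16 =488
r58=111010 pc4: +16 =504
r59=111011 pc5: +32 =536
r60=111100 pc4: +16 =552
r61=111101 pc5: +32 =584
r62=111110 pc5: +32 =616
r63=111111 pc6: +64 =680
r64=1000000 pc1: +2 =682
r65=1000001 pc2: +4 =686
r66=1000010 pc2: +4 =690
r67=1000011 pc3: +8 =698
r68=1000100 pc2: +4 =702
r69=1000101 pc3: +8 =710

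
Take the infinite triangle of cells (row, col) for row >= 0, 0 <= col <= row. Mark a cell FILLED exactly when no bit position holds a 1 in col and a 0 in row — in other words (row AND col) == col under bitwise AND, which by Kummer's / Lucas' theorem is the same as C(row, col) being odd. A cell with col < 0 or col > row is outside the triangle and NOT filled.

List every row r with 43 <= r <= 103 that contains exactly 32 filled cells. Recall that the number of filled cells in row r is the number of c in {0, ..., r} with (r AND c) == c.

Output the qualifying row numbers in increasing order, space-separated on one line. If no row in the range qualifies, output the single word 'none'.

Row r has 2^popcount(r) filled cells, so we need popcount(r) = log2(32) = 5.
Scan r = 43..103 and keep those with exactly 5 one-bits:
r=43=101011 popcount=4 -> skip
r=44=101100 popcount=3 -> skip
r=45=101101 popcount=4 -> skip
r=46=101110 popcount=4 -> skip
r=47=101111 popcount=5 -> KEEP
r=48=110000 popcount=2 -> skip
r=49=110001 popcount=3 -> skip
r=50=110010 popcount=3 -> skip
r=51=110011 popcount=4 -> skip
r=52=110100 popcount=3 -> skip
r=53=110101 popcount=4 -> skip
r=54=110110 popcount=4 -> skip
r=55=110111 popcount=5 -> KEEP
r=56=111000 popcount=3 -> skip
r=57=111001 popcount=4 -> skip
r=58=111010 popcount=4 -> skip
r=59=111011 popcount=5 -> KEEP
r=60=111100 popcount=4 -> skip
r=61=111101 popcount=5 -> KEEP
r=62=111110 popcount=5 -> KEEP
r=63=111111 popcount=6 -> skip
r=64=1000000 popcount=1 -> skip
r=65=1000001 popcount=2 -> skip
r=66=1000010 popcount=2 -> skip
r=67=1000011 popcount=3 -> skip
r=68=1000100 popcount=2 -> skip
r=69=1000101 popcount=3 -> skip
r=70=1000110 popcount=3 -> skip
r=71=1000111 popcount=4 -> skip
r=72=1001000 popcount=2 -> skip
r=73=1001001 popcount=3 -> skip
r=74=1001010 popcount=3 -> skip
r=75=1001011 popcount=4 -> skip
r=76=1001100 popcount=3 -> skip
r=77=1001101 popcount=4 -> skip
r=78=1001110 popcount=4 -> skip
r=79=1001111 popcount=5 -> KEEP
r=80=1010000 popcount=2 -> skip
r=81=1010001 popcount=3 -> skip
r=82=1010010 popcount=3 -> skip
r=83=1010011 popcount=4 -> skip
r=84=1010100 popcount=3 -> skip
r=85=1010101 popcount=4 -> skip
r=86=1010110 popcount=4 -> skip
r=87=1010111 popcount=5 -> KEEP
r=88=1011000 popcount=3 -> skip
r=89=1011001 popcount=4 -> skip
r=90=1011010 popcount=4 -> skip
r=91=1011011 popcount=5 -> KEEP
r=92=1011100 popcount=4 -> skip
r=93=1011101 popcount=5 -> KEEP
r=94=1011110 popcount=5 -> KEEP
r=95=1011111 popcount=6 -> skip
r=96=1100000 popcount=2 -> skip
r=97=1100001 popcount=3 -> skip
r=98=1100010 popcount=3 -> skip
r=99=1100011 popcount=4 -> skip
r=100=1100100 popcount=3 -> skip
r=101=1100101 popcount=4 -> skip
r=102=1100110 popcount=4 -> skip
r=103=1100111 popcount=5 -> KEEP
Kept rows: 47 55 59 61 62 79 87 91 93 94 103

Answer: 47 55 59 61 62 79 87 91 93 94 103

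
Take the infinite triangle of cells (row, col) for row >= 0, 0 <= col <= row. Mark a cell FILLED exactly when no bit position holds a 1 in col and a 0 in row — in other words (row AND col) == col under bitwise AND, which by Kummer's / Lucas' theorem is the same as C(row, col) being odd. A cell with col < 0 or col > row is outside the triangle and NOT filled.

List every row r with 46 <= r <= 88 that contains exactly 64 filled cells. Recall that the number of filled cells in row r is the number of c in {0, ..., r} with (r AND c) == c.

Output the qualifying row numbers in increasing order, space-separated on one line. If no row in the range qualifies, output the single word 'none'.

Row r has 2^popcount(r) filled cells, so we need popcount(r) = log2(64) = 6.
Scan r = 46..88 and keep those with exactly 6 one-bits:
r=46=101110 popcount=4 -> skip
r=47=101111 popcount=5 -> skip
r=48=110000 popcount=2 -> skip
r=49=110001 popcount=3 -> skip
r=50=110010 popcount=3 -> skip
r=51=110011 popcount=4 -> skip
r=52=110100 popcount=3 -> skip
r=53=110101 popcount=4 -> skip
r=54=110110 popcount=4 -> skip
r=55=110111 popcount=5 -> skip
r=56=111000 popcount=3 -> skip
r=57=111001 popcount=4 -> skip
r=58=111010 popcount=4 -> skip
r=59=111011 popcount=5 -> skip
r=60=111100 popcount=4 -> skip
r=61=111101 popcount=5 -> skip
r=62=111110 popcount=5 -> skip
r=63=111111 popcount=6 -> KEEP
r=64=1000000 popcount=1 -> skip
r=65=1000001 popcount=2 -> skip
r=66=1000010 popcount=2 -> skip
r=67=1000011 popcount=3 -> skip
r=68=1000100 popcount=2 -> skip
r=69=1000101 popcount=3 -> skip
r=70=1000110 popcount=3 -> skip
r=71=1000111 popcount=4 -> skip
r=72=1001000 popcount=2 -> skip
r=73=1001001 popcount=3 -> skip
r=74=1001010 popcount=3 -> skip
r=75=1001011 popcount=4 -> skip
r=76=1001100 popcount=3 -> skip
r=77=1001101 popcount=4 -> skip
r=78=1001110 popcount=4 -> skip
r=79=1001111 popcount=5 -> skip
r=80=1010000 popcount=2 -> skip
r=81=1010001 popcount=3 -> skip
r=82=1010010 popcount=3 -> skip
r=83=1010011 popcount=4 -> skip
r=84=1010100 popcount=3 -> skip
r=85=1010101 popcount=4 -> skip
r=86=1010110 popcount=4 -> skip
r=87=1010111 popcount=5 -> skip
r=88=1011000 popcount=3 -> skip
Kept rows: 63

Answer: 63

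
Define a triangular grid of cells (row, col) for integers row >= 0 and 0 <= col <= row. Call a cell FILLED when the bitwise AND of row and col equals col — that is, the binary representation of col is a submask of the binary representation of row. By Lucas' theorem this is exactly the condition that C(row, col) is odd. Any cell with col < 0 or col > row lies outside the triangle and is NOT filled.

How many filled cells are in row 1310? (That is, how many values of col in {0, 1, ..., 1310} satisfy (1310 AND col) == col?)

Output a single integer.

1310 in binary = 10100011110
popcount(1310) = number of 1-bits in 10100011110 = 6
A col c satisfies (1310 AND c) == c iff every set bit of c is also set in 1310; each of the 6 set bits of 1310 can independently be on or off in c.
count = 2^6 = 64

Answer: 64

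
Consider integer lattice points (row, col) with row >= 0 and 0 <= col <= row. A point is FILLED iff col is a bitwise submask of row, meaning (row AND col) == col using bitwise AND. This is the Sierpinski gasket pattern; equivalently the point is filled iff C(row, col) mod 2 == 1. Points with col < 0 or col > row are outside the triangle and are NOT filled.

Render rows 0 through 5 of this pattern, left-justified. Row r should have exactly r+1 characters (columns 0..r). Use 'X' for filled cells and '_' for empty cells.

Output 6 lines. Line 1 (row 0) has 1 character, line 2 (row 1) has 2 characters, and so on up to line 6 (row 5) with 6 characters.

Answer: X
XX
X_X
XXXX
X___X
XX__XX

Derivation:
r0=0: X
r1=1: XX
r2=10: X_X
r3=11: XXXX
r4=100: X___X
r5=101: XX__XX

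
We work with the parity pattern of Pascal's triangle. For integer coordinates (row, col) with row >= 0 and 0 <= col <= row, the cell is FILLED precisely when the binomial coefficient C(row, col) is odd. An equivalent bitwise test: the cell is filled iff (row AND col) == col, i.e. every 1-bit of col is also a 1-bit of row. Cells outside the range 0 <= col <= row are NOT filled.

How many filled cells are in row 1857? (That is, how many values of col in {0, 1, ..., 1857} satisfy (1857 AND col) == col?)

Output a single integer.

Answer: 32

Derivation:
1857 in binary = 11101000001
popcount(1857) = number of 1-bits in 11101000001 = 5
A col c satisfies (1857 AND c) == c iff every set bit of c is also set in 1857; each of the 5 set bits of 1857 can independently be on or off in c.
count = 2^5 = 32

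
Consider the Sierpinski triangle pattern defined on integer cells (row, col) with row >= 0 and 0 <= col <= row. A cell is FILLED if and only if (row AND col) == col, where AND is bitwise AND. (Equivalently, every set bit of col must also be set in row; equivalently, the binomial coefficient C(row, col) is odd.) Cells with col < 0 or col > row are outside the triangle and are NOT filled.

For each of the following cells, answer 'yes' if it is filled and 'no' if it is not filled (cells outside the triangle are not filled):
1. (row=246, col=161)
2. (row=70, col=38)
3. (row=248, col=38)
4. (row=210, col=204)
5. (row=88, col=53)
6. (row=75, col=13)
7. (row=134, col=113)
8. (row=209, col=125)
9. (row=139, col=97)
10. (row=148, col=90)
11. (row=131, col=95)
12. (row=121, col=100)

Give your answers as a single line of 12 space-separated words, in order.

(246,161): row=0b11110110, col=0b10100001, row AND col = 0b10100000 = 160; 160 != 161 -> empty
(70,38): row=0b1000110, col=0b100110, row AND col = 0b110 = 6; 6 != 38 -> empty
(248,38): row=0b11111000, col=0b100110, row AND col = 0b100000 = 32; 32 != 38 -> empty
(210,204): row=0b11010010, col=0b11001100, row AND col = 0b11000000 = 192; 192 != 204 -> empty
(88,53): row=0b1011000, col=0b110101, row AND col = 0b10000 = 16; 16 != 53 -> empty
(75,13): row=0b1001011, col=0b1101, row AND col = 0b1001 = 9; 9 != 13 -> empty
(134,113): row=0b10000110, col=0b1110001, row AND col = 0b0 = 0; 0 != 113 -> empty
(209,125): row=0b11010001, col=0b1111101, row AND col = 0b1010001 = 81; 81 != 125 -> empty
(139,97): row=0b10001011, col=0b1100001, row AND col = 0b1 = 1; 1 != 97 -> empty
(148,90): row=0b10010100, col=0b1011010, row AND col = 0b10000 = 16; 16 != 90 -> empty
(131,95): row=0b10000011, col=0b1011111, row AND col = 0b11 = 3; 3 != 95 -> empty
(121,100): row=0b1111001, col=0b1100100, row AND col = 0b1100000 = 96; 96 != 100 -> empty

Answer: no no no no no no no no no no no no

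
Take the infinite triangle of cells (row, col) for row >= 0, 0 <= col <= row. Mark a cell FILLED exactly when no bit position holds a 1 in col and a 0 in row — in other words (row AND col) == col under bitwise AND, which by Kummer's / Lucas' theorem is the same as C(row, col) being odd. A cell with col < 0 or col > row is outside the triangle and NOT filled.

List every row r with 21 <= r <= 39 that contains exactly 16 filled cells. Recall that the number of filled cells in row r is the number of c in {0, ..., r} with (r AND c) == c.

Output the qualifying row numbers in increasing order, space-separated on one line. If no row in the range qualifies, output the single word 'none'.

Row r has 2^popcount(r) filled cells, so we need popcount(r) = log2(16) = 4.
Scan r = 21..39 and keep those with exactly 4 one-bits:
r=21=10101 popcount=3 -> skip
r=22=10110 popcount=3 -> skip
r=23=10111 popcount=4 -> KEEP
r=24=11000 popcount=2 -> skip
r=25=11001 popcount=3 -> skip
r=26=11010 popcount=3 -> skip
r=27=11011 popcount=4 -> KEEP
r=28=11100 popcount=3 -> skip
r=29=11101 popcount=4 -> KEEP
r=30=11110 popcount=4 -> KEEP
r=31=11111 popcount=5 -> skip
r=32=100000 popcount=1 -> skip
r=33=100001 popcount=2 -> skip
r=34=100010 popcount=2 -> skip
r=35=100011 popcount=3 -> skip
r=36=100100 popcount=2 -> skip
r=37=100101 popcount=3 -> skip
r=38=100110 popcount=3 -> skip
r=39=100111 popcount=4 -> KEEP
Kept rows: 23 27 29 30 39

Answer: 23 27 29 30 39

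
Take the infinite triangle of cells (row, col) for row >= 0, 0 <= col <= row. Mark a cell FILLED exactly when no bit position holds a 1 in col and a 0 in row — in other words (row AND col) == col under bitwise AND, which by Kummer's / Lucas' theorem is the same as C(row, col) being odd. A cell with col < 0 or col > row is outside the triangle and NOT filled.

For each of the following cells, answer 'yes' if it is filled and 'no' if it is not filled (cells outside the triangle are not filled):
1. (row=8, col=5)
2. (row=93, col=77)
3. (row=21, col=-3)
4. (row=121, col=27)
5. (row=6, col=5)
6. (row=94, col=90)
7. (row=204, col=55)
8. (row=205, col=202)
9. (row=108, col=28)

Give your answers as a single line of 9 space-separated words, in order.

(8,5): row=0b1000, col=0b101, row AND col = 0b0 = 0; 0 != 5 -> empty
(93,77): row=0b1011101, col=0b1001101, row AND col = 0b1001101 = 77; 77 == 77 -> filled
(21,-3): col outside [0, 21] -> not filled
(121,27): row=0b1111001, col=0b11011, row AND col = 0b11001 = 25; 25 != 27 -> empty
(6,5): row=0b110, col=0b101, row AND col = 0b100 = 4; 4 != 5 -> empty
(94,90): row=0b1011110, col=0b1011010, row AND col = 0b1011010 = 90; 90 == 90 -> filled
(204,55): row=0b11001100, col=0b110111, row AND col = 0b100 = 4; 4 != 55 -> empty
(205,202): row=0b11001101, col=0b11001010, row AND col = 0b11001000 = 200; 200 != 202 -> empty
(108,28): row=0b1101100, col=0b11100, row AND col = 0b1100 = 12; 12 != 28 -> empty

Answer: no yes no no no yes no no no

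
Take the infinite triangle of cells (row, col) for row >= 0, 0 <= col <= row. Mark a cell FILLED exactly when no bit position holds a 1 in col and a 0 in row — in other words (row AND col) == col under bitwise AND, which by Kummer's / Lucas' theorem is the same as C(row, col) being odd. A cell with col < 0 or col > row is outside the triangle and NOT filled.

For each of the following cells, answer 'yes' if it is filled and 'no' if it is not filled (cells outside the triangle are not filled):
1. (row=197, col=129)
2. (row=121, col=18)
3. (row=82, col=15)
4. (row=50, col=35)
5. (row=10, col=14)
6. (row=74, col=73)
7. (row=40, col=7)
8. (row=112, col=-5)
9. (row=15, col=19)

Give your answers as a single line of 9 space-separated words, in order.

(197,129): row=0b11000101, col=0b10000001, row AND col = 0b10000001 = 129; 129 == 129 -> filled
(121,18): row=0b1111001, col=0b10010, row AND col = 0b10000 = 16; 16 != 18 -> empty
(82,15): row=0b1010010, col=0b1111, row AND col = 0b10 = 2; 2 != 15 -> empty
(50,35): row=0b110010, col=0b100011, row AND col = 0b100010 = 34; 34 != 35 -> empty
(10,14): col outside [0, 10] -> not filled
(74,73): row=0b1001010, col=0b1001001, row AND col = 0b1001000 = 72; 72 != 73 -> empty
(40,7): row=0b101000, col=0b111, row AND col = 0b0 = 0; 0 != 7 -> empty
(112,-5): col outside [0, 112] -> not filled
(15,19): col outside [0, 15] -> not filled

Answer: yes no no no no no no no no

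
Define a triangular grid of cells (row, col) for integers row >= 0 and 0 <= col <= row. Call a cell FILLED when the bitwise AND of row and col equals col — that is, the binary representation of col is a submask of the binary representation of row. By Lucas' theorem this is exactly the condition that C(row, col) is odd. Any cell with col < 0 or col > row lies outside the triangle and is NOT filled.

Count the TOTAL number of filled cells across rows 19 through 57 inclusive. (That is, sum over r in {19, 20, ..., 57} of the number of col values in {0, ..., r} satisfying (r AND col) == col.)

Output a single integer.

Answer: 446

Derivation:
r19=10011 pc3: +8 =8
r20=10100 pc2: +4 =12
r21=10101 pc3: +8 =20
r22=10110 pc3: +8 =28
r23=10111 pc4: +16 =44
r24=11000 pc2: +4 =48
r25=11001 pc3: +8 =56
r26=11010 pc3: +8 =64
r27=11011 pc4: +16 =80
r28=11100 pc3: +8 =88
r29=11101 pc4: +16 =104
r30=11110 pc4: +16 =120
r31=11111 pc5: +32 =152
r32=100000 pc1: +2 =154
r33=100001 pc2: +4 =158
r34=100010 pc2: +4 =162
r35=100011 pc3: +8 =170
r36=100100 pc2: +4 =174
r37=100101 pc3: +8 =182
r38=100110 pc3: +8 =190
r39=100111 pc4: +16 =206
r40=101000 pc2: +4 =210
r41=101001 pc3: +8 =218
r42=101010 pc3: +8 =226
r43=101011 pc4: +16 =242
r44=101100 pc3: +8 =250
r45=101101 pc4: +16 =266
r46=101110 pc4: +16 =282
r47=101111 pc5: +32 =314
r48=110000 pc2: +4 =318
r49=110001 pc3: +8 =326
r50=110010 pc3: +8 =334
r51=110011 pc4: +16 =350
r52=110100 pc3: +8 =358
r53=110101 pc4: +16 =374
r54=110110 pc4: +16 =390
r55=110111 pc5: +32 =422
r56=111000 pc3: +8 =430
r57=111001 pc4: +16 =446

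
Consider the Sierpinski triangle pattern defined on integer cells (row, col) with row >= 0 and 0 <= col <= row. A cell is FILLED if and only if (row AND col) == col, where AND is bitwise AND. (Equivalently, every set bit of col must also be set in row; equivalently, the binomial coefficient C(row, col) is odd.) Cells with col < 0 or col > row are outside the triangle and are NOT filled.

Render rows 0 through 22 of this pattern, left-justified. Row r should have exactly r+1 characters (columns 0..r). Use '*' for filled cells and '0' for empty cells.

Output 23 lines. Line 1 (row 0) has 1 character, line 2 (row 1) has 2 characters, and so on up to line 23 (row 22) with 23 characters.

Answer: *
**
*0*
****
*000*
**00**
*0*0*0*
********
*0000000*
**000000**
*0*00000*0*
****0000****
*000*000*000*
**00**00**00**
*0*0*0*0*0*0*0*
****************
*000000000000000*
**00000000000000**
*0*0000000000000*0*
****000000000000****
*000*00000000000*000*
**00**0000000000**00**
*0*0*0*000000000*0*0*0*

Derivation:
r0=0: *
r1=1: **
r2=10: *0*
r3=11: ****
r4=100: *000*
r5=101: **00**
r6=110: *0*0*0*
r7=111: ********
r8=1000: *0000000*
r9=1001: **000000**
r10=1010: *0*00000*0*
r11=1011: ****0000****
r12=1100: *000*000*000*
r13=1101: **00**00**00**
r14=1110: *0*0*0*0*0*0*0*
r15=1111: ****************
r16=10000: *000000000000000*
r17=10001: **00000000000000**
r18=10010: *0*0000000000000*0*
r19=10011: ****000000000000****
r20=10100: *000*00000000000*000*
r21=10101: **00**0000000000**00**
r22=10110: *0*0*0*000000000*0*0*0*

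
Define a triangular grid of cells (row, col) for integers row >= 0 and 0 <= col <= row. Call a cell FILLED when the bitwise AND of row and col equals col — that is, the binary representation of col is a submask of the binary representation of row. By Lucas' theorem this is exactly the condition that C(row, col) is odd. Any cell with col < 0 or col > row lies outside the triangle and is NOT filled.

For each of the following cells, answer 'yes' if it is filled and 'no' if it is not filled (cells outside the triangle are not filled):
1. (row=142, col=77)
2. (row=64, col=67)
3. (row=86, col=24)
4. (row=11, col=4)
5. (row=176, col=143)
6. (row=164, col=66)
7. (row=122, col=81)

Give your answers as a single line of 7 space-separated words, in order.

(142,77): row=0b10001110, col=0b1001101, row AND col = 0b1100 = 12; 12 != 77 -> empty
(64,67): col outside [0, 64] -> not filled
(86,24): row=0b1010110, col=0b11000, row AND col = 0b10000 = 16; 16 != 24 -> empty
(11,4): row=0b1011, col=0b100, row AND col = 0b0 = 0; 0 != 4 -> empty
(176,143): row=0b10110000, col=0b10001111, row AND col = 0b10000000 = 128; 128 != 143 -> empty
(164,66): row=0b10100100, col=0b1000010, row AND col = 0b0 = 0; 0 != 66 -> empty
(122,81): row=0b1111010, col=0b1010001, row AND col = 0b1010000 = 80; 80 != 81 -> empty

Answer: no no no no no no no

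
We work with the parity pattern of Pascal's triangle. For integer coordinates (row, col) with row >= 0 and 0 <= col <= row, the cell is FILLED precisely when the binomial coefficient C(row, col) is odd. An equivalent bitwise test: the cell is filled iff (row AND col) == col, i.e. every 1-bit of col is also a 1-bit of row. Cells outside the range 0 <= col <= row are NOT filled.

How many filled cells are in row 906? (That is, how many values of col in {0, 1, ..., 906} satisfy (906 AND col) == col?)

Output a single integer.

906 in binary = 1110001010
popcount(906) = number of 1-bits in 1110001010 = 5
A col c satisfies (906 AND c) == c iff every set bit of c is also set in 906; each of the 5 set bits of 906 can independently be on or off in c.
count = 2^5 = 32

Answer: 32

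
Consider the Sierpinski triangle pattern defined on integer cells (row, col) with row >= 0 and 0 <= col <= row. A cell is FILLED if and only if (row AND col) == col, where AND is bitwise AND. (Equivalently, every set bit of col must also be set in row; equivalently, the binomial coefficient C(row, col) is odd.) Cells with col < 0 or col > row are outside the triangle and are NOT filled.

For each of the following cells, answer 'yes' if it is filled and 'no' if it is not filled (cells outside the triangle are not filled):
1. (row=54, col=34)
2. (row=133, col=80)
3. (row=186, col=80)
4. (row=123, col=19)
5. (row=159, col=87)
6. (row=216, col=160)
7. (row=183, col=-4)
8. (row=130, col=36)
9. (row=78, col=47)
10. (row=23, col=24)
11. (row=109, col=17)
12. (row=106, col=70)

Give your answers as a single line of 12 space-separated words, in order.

(54,34): row=0b110110, col=0b100010, row AND col = 0b100010 = 34; 34 == 34 -> filled
(133,80): row=0b10000101, col=0b1010000, row AND col = 0b0 = 0; 0 != 80 -> empty
(186,80): row=0b10111010, col=0b1010000, row AND col = 0b10000 = 16; 16 != 80 -> empty
(123,19): row=0b1111011, col=0b10011, row AND col = 0b10011 = 19; 19 == 19 -> filled
(159,87): row=0b10011111, col=0b1010111, row AND col = 0b10111 = 23; 23 != 87 -> empty
(216,160): row=0b11011000, col=0b10100000, row AND col = 0b10000000 = 128; 128 != 160 -> empty
(183,-4): col outside [0, 183] -> not filled
(130,36): row=0b10000010, col=0b100100, row AND col = 0b0 = 0; 0 != 36 -> empty
(78,47): row=0b1001110, col=0b101111, row AND col = 0b1110 = 14; 14 != 47 -> empty
(23,24): col outside [0, 23] -> not filled
(109,17): row=0b1101101, col=0b10001, row AND col = 0b1 = 1; 1 != 17 -> empty
(106,70): row=0b1101010, col=0b1000110, row AND col = 0b1000010 = 66; 66 != 70 -> empty

Answer: yes no no yes no no no no no no no no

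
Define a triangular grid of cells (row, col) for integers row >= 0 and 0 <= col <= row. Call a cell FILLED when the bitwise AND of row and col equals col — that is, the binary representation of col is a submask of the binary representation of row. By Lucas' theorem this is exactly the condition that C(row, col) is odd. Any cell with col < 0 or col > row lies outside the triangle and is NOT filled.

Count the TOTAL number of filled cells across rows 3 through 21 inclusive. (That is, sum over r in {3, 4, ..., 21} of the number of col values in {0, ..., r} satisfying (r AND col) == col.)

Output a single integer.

Answer: 106

Derivation:
r3=11 pc2: +4 =4
r4=100 pc1: +2 =6
r5=101 pc2: +4 =10
r6=110 pc2: +4 =14
r7=111 pc3: +8 =22
r8=1000 pc1: +2 =24
r9=1001 pc2: +4 =28
r10=1010 pc2: +4 =32
r11=1011 pc3: +8 =40
r12=1100 pc2: +4 =44
r13=1101 pc3: +8 =52
r14=1110 pc3: +8 =60
r15=1111 pc4: +16 =76
r16=10000 pc1: +2 =78
r17=10001 pc2: +4 =82
r18=10010 pc2: +4 =86
r19=10011 pc3: +8 =94
r20=10100 pc2: +4 =98
r21=10101 pc3: +8 =106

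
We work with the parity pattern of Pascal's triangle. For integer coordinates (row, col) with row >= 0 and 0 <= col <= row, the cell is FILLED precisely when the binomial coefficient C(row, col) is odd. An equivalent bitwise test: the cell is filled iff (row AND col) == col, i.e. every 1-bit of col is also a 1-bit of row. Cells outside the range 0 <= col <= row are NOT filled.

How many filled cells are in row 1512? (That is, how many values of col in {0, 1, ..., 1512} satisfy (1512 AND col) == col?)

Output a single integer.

1512 in binary = 10111101000
popcount(1512) = number of 1-bits in 10111101000 = 6
A col c satisfies (1512 AND c) == c iff every set bit of c is also set in 1512; each of the 6 set bits of 1512 can independently be on or off in c.
count = 2^6 = 64

Answer: 64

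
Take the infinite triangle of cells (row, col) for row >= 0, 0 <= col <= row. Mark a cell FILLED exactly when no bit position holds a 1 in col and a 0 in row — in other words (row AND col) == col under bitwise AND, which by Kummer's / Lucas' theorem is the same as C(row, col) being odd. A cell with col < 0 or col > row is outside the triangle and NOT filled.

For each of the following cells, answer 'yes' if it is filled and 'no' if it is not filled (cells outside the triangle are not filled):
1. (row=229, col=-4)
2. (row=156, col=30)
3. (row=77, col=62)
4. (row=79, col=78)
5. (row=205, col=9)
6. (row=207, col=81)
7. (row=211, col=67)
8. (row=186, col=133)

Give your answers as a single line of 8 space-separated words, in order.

(229,-4): col outside [0, 229] -> not filled
(156,30): row=0b10011100, col=0b11110, row AND col = 0b11100 = 28; 28 != 30 -> empty
(77,62): row=0b1001101, col=0b111110, row AND col = 0b1100 = 12; 12 != 62 -> empty
(79,78): row=0b1001111, col=0b1001110, row AND col = 0b1001110 = 78; 78 == 78 -> filled
(205,9): row=0b11001101, col=0b1001, row AND col = 0b1001 = 9; 9 == 9 -> filled
(207,81): row=0b11001111, col=0b1010001, row AND col = 0b1000001 = 65; 65 != 81 -> empty
(211,67): row=0b11010011, col=0b1000011, row AND col = 0b1000011 = 67; 67 == 67 -> filled
(186,133): row=0b10111010, col=0b10000101, row AND col = 0b10000000 = 128; 128 != 133 -> empty

Answer: no no no yes yes no yes no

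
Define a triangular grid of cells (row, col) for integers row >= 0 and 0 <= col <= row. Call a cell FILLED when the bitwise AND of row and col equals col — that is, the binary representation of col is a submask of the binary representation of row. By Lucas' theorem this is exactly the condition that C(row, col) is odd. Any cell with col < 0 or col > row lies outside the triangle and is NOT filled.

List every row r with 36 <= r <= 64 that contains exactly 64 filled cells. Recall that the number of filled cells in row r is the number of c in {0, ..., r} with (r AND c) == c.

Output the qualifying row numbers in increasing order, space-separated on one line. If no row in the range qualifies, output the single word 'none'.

Row r has 2^popcount(r) filled cells, so we need popcount(r) = log2(64) = 6.
Scan r = 36..64 and keep those with exactly 6 one-bits:
r=36=100100 popcount=2 -> skip
r=37=100101 popcount=3 -> skip
r=38=100110 popcount=3 -> skip
r=39=100111 popcount=4 -> skip
r=40=101000 popcount=2 -> skip
r=41=101001 popcount=3 -> skip
r=42=101010 popcount=3 -> skip
r=43=101011 popcount=4 -> skip
r=44=101100 popcount=3 -> skip
r=45=101101 popcount=4 -> skip
r=46=101110 popcount=4 -> skip
r=47=101111 popcount=5 -> skip
r=48=110000 popcount=2 -> skip
r=49=110001 popcount=3 -> skip
r=50=110010 popcount=3 -> skip
r=51=110011 popcount=4 -> skip
r=52=110100 popcount=3 -> skip
r=53=110101 popcount=4 -> skip
r=54=110110 popcount=4 -> skip
r=55=110111 popcount=5 -> skip
r=56=111000 popcount=3 -> skip
r=57=111001 popcount=4 -> skip
r=58=111010 popcount=4 -> skip
r=59=111011 popcount=5 -> skip
r=60=111100 popcount=4 -> skip
r=61=111101 popcount=5 -> skip
r=62=111110 popcount=5 -> skip
r=63=111111 popcount=6 -> KEEP
r=64=1000000 popcount=1 -> skip
Kept rows: 63

Answer: 63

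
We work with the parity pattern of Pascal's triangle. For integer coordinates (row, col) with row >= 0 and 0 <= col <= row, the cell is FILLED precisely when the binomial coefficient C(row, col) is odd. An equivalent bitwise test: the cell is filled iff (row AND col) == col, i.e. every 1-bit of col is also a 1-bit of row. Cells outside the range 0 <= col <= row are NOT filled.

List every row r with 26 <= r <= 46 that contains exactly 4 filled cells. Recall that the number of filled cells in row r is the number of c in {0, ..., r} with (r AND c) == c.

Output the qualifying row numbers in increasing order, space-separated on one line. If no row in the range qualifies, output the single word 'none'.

Answer: 33 34 36 40

Derivation:
Row r has 2^popcount(r) filled cells, so we need popcount(r) = log2(4) = 2.
Scan r = 26..46 and keep those with exactly 2 one-bits:
r=26=11010 popcount=3 -> skip
r=27=11011 popcount=4 -> skip
r=28=11100 popcount=3 -> skip
r=29=11101 popcount=4 -> skip
r=30=11110 popcount=4 -> skip
r=31=11111 popcount=5 -> skip
r=32=100000 popcount=1 -> skip
r=33=100001 popcount=2 -> KEEP
r=34=100010 popcount=2 -> KEEP
r=35=100011 popcount=3 -> skip
r=36=100100 popcount=2 -> KEEP
r=37=100101 popcount=3 -> skip
r=38=100110 popcount=3 -> skip
r=39=100111 popcount=4 -> skip
r=40=101000 popcount=2 -> KEEP
r=41=101001 popcount=3 -> skip
r=42=101010 popcount=3 -> skip
r=43=101011 popcount=4 -> skip
r=44=101100 popcount=3 -> skip
r=45=101101 popcount=4 -> skip
r=46=101110 popcount=4 -> skip
Kept rows: 33 34 36 40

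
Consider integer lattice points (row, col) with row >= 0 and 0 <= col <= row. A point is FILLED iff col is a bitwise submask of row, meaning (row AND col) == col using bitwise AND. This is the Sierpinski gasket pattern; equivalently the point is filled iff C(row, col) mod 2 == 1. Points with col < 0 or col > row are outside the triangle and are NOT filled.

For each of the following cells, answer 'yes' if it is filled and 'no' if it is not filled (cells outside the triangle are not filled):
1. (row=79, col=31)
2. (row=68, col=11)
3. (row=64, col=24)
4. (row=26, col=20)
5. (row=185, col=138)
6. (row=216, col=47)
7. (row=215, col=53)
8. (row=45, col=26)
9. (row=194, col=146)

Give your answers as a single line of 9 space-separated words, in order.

Answer: no no no no no no no no no

Derivation:
(79,31): row=0b1001111, col=0b11111, row AND col = 0b1111 = 15; 15 != 31 -> empty
(68,11): row=0b1000100, col=0b1011, row AND col = 0b0 = 0; 0 != 11 -> empty
(64,24): row=0b1000000, col=0b11000, row AND col = 0b0 = 0; 0 != 24 -> empty
(26,20): row=0b11010, col=0b10100, row AND col = 0b10000 = 16; 16 != 20 -> empty
(185,138): row=0b10111001, col=0b10001010, row AND col = 0b10001000 = 136; 136 != 138 -> empty
(216,47): row=0b11011000, col=0b101111, row AND col = 0b1000 = 8; 8 != 47 -> empty
(215,53): row=0b11010111, col=0b110101, row AND col = 0b10101 = 21; 21 != 53 -> empty
(45,26): row=0b101101, col=0b11010, row AND col = 0b1000 = 8; 8 != 26 -> empty
(194,146): row=0b11000010, col=0b10010010, row AND col = 0b10000010 = 130; 130 != 146 -> empty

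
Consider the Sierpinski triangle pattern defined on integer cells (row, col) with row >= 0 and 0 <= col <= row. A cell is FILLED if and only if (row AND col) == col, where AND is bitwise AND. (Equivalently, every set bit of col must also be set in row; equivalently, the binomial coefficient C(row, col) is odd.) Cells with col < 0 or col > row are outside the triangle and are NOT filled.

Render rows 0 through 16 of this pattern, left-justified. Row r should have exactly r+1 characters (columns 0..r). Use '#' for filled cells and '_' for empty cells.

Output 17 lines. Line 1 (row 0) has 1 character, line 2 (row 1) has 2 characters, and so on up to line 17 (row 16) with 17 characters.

r0=0: #
r1=1: ##
r2=10: #_#
r3=11: ####
r4=100: #___#
r5=101: ##__##
r6=110: #_#_#_#
r7=111: ########
r8=1000: #_______#
r9=1001: ##______##
r10=1010: #_#_____#_#
r11=1011: ####____####
r12=1100: #___#___#___#
r13=1101: ##__##__##__##
r14=1110: #_#_#_#_#_#_#_#
r15=1111: ################
r16=10000: #_______________#

Answer: #
##
#_#
####
#___#
##__##
#_#_#_#
########
#_______#
##______##
#_#_____#_#
####____####
#___#___#___#
##__##__##__##
#_#_#_#_#_#_#_#
################
#_______________#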